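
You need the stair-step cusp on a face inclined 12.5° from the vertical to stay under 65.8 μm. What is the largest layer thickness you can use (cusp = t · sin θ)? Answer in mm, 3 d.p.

Layer height = cusp / sin(12.5°) = 0.0658 / 0.2164 = 0.304 mm.

0.304 mm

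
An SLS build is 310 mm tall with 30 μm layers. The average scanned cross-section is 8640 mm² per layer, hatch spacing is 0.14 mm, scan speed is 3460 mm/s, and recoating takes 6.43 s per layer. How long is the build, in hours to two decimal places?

69.66 hours

Layers = ⌈310/0.03⌉ = 10334.
Hatch length per layer: 8640 / 0.14 → 61714.3 mm.
Laser time per layer = 61714.3 / 3460 = 17.8365 s.
Layer cycle: 17.8365 + 6.43 → 24.2665 s.
Build time = 10334 × 24.2665 = 250770.011 s = 69.66 hours.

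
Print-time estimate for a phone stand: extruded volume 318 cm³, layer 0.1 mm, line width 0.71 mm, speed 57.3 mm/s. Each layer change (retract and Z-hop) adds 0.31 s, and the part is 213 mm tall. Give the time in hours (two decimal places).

21.90 hours

Line area = 0.1 × 0.71, so 0.071 mm².
Toolpath length = 318 cm³ / 0.071 mm² = 318000 / 0.071 = 4478873.2 mm.
Extrusion time: 4478873.2 / 57.3 → 78165.3 s.
Number of layers: 213 / 0.1 → 2130 (rounded up).
Non-print overhead = 2130 × 0.31, so 660.3 s.
Total = 78165.3 + 660.3 = 78825.6 s = 21.90 hours.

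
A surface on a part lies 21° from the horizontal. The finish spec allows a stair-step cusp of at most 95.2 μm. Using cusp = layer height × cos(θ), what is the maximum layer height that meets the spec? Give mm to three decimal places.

0.102 mm

t = h_c / cos θ = 0.0952 / 0.9336 = 0.102 mm.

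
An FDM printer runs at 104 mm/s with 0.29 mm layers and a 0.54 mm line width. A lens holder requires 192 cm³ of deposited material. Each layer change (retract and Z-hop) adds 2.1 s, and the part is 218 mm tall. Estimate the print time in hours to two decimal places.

Line area: 0.29 × 0.54 → 0.1566 mm².
Path length: 192000 mm³ / 0.1566 mm² → 1226053.6 mm.
Extrusion time = 1226053.6 / 104 = 11789 s.
Layer count = ceil(218 / 0.29) = 752.
Z-hop total = 752 × 2.1 = 1579.2 s.
Total = 11789 + 1579.2 = 13368.2 s = 3.71 hours.

3.71 hours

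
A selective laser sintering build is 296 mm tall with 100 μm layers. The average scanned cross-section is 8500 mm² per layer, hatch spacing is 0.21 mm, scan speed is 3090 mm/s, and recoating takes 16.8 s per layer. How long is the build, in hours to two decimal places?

24.58 hours

Layers = ⌈296/0.1⌉ = 2960.
Per-layer scan distance: 8500 / 0.21 → 40476.2 mm.
Laser time per layer = 40476.2 / 3090 = 13.0991 s.
Time per layer = 13.0991 + 16.8, so 29.8991 s.
Build time = 2960 × 29.8991 = 88501.336 s = 24.58 hours.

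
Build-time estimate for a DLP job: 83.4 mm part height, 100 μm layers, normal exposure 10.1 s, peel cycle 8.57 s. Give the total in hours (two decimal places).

4.33 hours

Layers = ⌈83.4/0.1⌉ = 834.
Each layer takes: 10.1 + 8.57 → 18.67 s.
Total = 834 × 18.67 = 15570.78 s = 4.33 hours.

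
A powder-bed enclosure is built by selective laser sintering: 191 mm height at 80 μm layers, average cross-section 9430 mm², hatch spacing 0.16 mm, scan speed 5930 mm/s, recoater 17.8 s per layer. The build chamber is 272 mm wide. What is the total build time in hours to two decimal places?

18.40 hours

Number of layers: 191 / 0.08 → 2388 (rounded up).
Scan path per layer = 9430 / 0.16, so 58937.5 mm.
Per-layer scan time = 58937.5 / 5930, so 9.9389 s.
Time per layer = 9.9389 + 17.8, so 27.7389 s.
2388 layers × 27.7389 s/layer = 66240.4932 s, i.e. 18.40 hours.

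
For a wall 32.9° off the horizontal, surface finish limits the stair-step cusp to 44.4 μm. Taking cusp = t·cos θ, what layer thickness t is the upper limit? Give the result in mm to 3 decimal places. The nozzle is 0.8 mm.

0.053 mm

Layer height = cusp / cos(32.9°) = 0.0444 / 0.8396 = 0.053 mm.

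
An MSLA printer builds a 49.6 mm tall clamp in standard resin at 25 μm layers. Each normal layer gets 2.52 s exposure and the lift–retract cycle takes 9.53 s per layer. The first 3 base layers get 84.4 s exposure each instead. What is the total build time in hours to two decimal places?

Layers = ⌈49.6/0.025⌉ = 1984.
Burn-in layers = 3 × (84.4 + 9.53), so 281.79 s.
Regular layers = 1981 × (2.52 + 9.53), so 23871.05 s.
Sum: 281.79 + 23871.05 = 24152.84 s → 6.71 hours.

6.71 hours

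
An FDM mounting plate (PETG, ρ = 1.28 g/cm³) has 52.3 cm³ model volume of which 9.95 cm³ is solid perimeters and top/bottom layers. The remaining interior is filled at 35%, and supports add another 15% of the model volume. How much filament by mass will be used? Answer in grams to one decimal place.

41.8 g

Interior volume = 52.3 − 9.95 = 42.35 cm³.
Infill volume = 0.35 × 42.35 = 14.8225 cm³.
Support = 0.15 × 52.3 = 7.845 cm³.
Deposited volume = 9.95 + 14.8225 + 7.845, so 32.6175 cm³.
Mass = 32.6175 × 1.28 = 41.7504 g.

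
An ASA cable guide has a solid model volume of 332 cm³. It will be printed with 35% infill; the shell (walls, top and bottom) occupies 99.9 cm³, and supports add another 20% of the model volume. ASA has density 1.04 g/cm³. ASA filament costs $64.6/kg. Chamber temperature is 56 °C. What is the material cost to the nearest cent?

$16.63

Interior volume = 332 − 99.9, so 232.1 cm³.
Infill deposited = 0.35 × 232.1 = 81.235 cm³.
Support = 0.20 × 332 = 66.4 cm³.
Deposited volume: 99.9 + 81.235 + 66.4 → 247.535 cm³.
Mass: 247.535 × 1.04 → 257.4364 g.
Cost = 257.4364 g / 1000 × $64.6/kg = $16.63.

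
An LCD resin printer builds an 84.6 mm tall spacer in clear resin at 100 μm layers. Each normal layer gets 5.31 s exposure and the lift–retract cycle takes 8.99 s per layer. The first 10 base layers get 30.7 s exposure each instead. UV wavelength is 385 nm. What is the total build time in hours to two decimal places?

Layer count = ceil(84.6 / 0.1) = 846.
Bottom layers = 10 × (30.7 + 8.99), so 396.9 s.
Normal layers = 836 × (5.31 + 8.99) = 11954.8 s.
Sum: 396.9 + 11954.8 = 12351.7 s → 3.43 hours.

3.43 hours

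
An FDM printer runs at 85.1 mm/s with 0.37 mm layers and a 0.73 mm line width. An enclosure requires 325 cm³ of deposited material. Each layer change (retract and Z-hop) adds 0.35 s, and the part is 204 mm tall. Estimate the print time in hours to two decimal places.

3.98 hours

Line area = 0.37 × 0.73 = 0.2701 mm².
Path length: 325000 mm³ / 0.2701 mm² → 1203258.1 mm.
Time extruding = 1203258.1 / 85.1, so 14139.3 s.
Number of layers: 204 / 0.37 → 552 (rounded up).
Non-print overhead = 552 × 0.35 = 193.2 s.
Total = 14139.3 + 193.2 = 14332.5 s = 3.98 hours.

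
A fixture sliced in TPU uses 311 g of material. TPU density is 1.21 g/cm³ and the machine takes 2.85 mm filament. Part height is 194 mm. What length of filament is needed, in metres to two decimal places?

40.29 m

Volume = 311 g / 1.21 g·cm⁻³ = 257.0248 cm³ = 257024.8 mm³.
Cross-section of 2.85 mm filament: π·(2.85/2)² = 6.3794 mm².
Length = 257024.8 / 6.3794 = 40289.81 mm = 40.29 m.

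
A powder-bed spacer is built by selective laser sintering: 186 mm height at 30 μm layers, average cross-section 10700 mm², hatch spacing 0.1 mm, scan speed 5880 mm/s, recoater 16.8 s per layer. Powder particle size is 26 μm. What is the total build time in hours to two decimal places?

Number of layers: 186 / 0.03 → 6200 (rounded up).
Scan path per layer = 10700 / 0.1, so 107000 mm.
Laser time per layer = 107000 / 5880, so 18.1973 s.
Layer cycle = 18.1973 + 16.8 = 34.9973 s.
Build time = 6200 × 34.9973 = 216983.26 s = 60.27 hours.

60.27 hours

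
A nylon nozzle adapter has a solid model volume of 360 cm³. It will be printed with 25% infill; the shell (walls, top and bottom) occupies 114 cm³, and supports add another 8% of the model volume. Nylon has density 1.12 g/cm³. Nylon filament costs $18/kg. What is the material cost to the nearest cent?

$4.12

Volume inside the shell: 360 − 114 → 246 cm³.
Deposited infill: 0.25 × 246 → 61.5 cm³.
Support = 0.08 × 360, so 28.8 cm³.
Deposited volume: 114 + 61.5 + 28.8 → 204.3 cm³.
Mass = 204.3 × 1.12, so 228.816 g.
At $18/kg: 228.816/1000 × 18 = $4.12.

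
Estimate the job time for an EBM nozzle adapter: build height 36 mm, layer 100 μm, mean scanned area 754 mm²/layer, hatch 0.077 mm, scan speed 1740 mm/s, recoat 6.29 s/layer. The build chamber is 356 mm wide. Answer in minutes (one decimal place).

Layers = ⌈36/0.1⌉ = 360.
Per-layer scan distance = 754 / 0.077 = 9792.2 mm.
Beam time per layer = 9792.2 / 1740, so 5.6277 s.
Layer cycle = 5.6277 + 6.29 = 11.9177 s.
Total: 360 × 11.9177 s = 4290.372 s → 71.5 minutes.

71.5 minutes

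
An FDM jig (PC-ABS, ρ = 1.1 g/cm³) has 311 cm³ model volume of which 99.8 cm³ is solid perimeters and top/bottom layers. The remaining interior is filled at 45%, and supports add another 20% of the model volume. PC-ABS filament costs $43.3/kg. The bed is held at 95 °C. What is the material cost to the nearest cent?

Infill region = 311 − 99.8 = 211.2 cm³.
Deposited infill: 0.45 × 211.2 → 95.04 cm³.
Support = 0.20 × 311 = 62.2 cm³.
Deposited volume = 99.8 + 95.04 + 62.2, so 257.04 cm³.
Mass: 257.04 × 1.1 → 282.744 g.
At $43.3/kg: 282.744/1000 × 43.3 = $12.24.

$12.24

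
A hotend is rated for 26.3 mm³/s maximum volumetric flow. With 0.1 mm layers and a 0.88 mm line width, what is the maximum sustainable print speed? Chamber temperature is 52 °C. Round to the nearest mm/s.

299 mm/s

Bead cross-section = 0.1 × 0.88 = 0.088 mm².
v_max = Q/A = 26.3/0.088 = 298.86 mm/s → 299 mm/s.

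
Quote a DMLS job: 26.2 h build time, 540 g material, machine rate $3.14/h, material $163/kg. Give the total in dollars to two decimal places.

Time charge: 3.14 × 26.2 → $82.268.
Feedstock cost = 163 × 540/1000 = $88.02.
Total = 82.268 + 88.02 = 170.288 ≈ $170.29.

$170.29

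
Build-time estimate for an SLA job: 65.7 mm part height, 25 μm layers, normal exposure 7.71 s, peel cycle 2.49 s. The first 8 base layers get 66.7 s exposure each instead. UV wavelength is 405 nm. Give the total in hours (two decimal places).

7.58 hours

Layers = ⌈65.7/0.025⌉ = 2628.
Burn-in layers: 8 × (66.7 + 2.49) → 553.52 s.
Normal layers = 2620 × (7.71 + 2.49) = 26724 s.
Sum: 553.52 + 26724 = 27277.52 s → 7.58 hours.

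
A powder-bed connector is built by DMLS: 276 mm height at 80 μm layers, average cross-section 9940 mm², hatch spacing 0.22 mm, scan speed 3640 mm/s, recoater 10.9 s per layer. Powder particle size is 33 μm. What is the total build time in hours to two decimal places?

Number of layers: 276 / 0.08 → 3450 (rounded up).
Hatch length per layer: 9940 / 0.22 → 45181.8 mm.
Per-layer scan time: 45181.8 / 3640 → 12.4126 s.
Per-layer time = 12.4126 + 10.9, so 23.3126 s.
Total: 3450 × 23.3126 s = 80428.47 s → 22.34 hours.

22.34 hours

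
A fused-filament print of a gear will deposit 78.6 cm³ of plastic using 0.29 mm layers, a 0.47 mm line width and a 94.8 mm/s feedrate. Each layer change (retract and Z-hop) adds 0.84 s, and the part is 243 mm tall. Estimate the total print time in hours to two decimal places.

1.89 hours

Extrusion cross-section = 0.29 × 0.47 = 0.1363 mm².
Path length: 78600 mm³ / 0.1363 mm² → 576669.1 mm.
Extrusion time = 576669.1 / 94.8, so 6083 s.
Number of layers: 243 / 0.29 → 838 (rounded up).
Non-print overhead = 838 × 0.84 = 703.92 s.
Altogether 6083 + 703.92 = 6786.92 s, i.e. 1.89 hours.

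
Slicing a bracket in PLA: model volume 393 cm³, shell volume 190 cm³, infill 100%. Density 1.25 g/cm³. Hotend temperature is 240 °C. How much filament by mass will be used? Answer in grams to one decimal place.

491.3 g

Volume inside the shell = 393 − 190 = 203 cm³.
Infill volume = 1.00 × 203, so 203 cm³.
Deposited volume: 190 + 203 → 393 cm³.
Mass = 393 × 1.25, so 491.25 g.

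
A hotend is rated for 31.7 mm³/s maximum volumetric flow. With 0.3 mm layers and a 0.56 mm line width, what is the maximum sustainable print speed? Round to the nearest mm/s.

Extrusion cross-section = 0.3 × 0.56, so 0.168 mm².
v_max = Q/A = 31.7/0.168 = 188.69 mm/s → 189 mm/s.

189 mm/s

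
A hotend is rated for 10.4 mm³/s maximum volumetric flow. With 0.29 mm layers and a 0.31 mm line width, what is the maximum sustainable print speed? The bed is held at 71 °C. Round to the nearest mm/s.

A = 0.29 × 0.31 = 0.0899 mm².
Max speed = 10.4 / 0.0899 = 115.68 ≈ 116 mm/s.

116 mm/s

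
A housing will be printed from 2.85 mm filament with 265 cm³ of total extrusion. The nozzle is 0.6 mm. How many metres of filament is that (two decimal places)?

41.54 m

Filament cross-section = π × (2.85/2)² = 6.3794 mm².
Length = 265 cm³ / 6.3794 mm² = 265000 / 6.3794 = 41539.96 mm = 41.54 m.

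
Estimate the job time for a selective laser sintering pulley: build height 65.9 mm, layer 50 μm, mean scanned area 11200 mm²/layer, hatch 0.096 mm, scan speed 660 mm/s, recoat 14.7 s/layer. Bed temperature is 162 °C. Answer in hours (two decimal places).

Layers = ⌈65.9/0.05⌉ = 1318.
Per-layer scan distance = 11200 / 0.096 = 116666.7 mm.
Laser time per layer = 116666.7 / 660, so 176.7677 s.
Time per layer = 176.7677 + 14.7 = 191.4677 s.
Build time = 1318 × 191.4677 = 252354.4286 s = 70.10 hours.

70.10 hours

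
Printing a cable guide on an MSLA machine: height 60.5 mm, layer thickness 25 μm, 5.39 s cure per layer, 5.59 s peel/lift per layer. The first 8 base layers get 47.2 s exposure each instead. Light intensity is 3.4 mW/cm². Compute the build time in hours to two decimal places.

Number of layers: 60.5 / 0.025 → 2420 (rounded up).
Bottom layers = 8 × (47.2 + 5.59), so 422.32 s.
Normal layers = 2412 × (5.39 + 5.59) = 26483.76 s.
Sum: 422.32 + 26483.76 = 26906.08 s → 7.47 hours.

7.47 hours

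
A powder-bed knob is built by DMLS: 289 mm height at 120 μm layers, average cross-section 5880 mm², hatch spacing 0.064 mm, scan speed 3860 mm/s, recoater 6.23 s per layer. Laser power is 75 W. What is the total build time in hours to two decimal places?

20.10 hours

Layers = ⌈289/0.12⌉ = 2409.
Scan path per layer: 5880 / 0.064 → 91875 mm.
Per-layer scan time = 91875 / 3860 = 23.8018 s.
Per-layer time = 23.8018 + 6.23, so 30.0318 s.
Build time = 2409 × 30.0318 = 72346.6062 s = 20.10 hours.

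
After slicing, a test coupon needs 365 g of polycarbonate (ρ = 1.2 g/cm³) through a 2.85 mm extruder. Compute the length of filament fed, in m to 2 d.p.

47.68 m

Extruded volume: 365/1.2 = 304.1667 cm³ (304166.7 mm³).
Filament cross-section = π × (2.85/2)² = 6.3794 mm².
Length = 304166.7 / 6.3794 = 47679.52 mm = 47.68 m.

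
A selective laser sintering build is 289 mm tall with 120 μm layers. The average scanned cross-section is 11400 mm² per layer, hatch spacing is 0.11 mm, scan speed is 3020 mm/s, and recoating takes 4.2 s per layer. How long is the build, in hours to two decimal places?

25.77 hours

Layers = ⌈289/0.12⌉ = 2409.
Scan path per layer = 11400 / 0.11, so 103636.4 mm.
Laser time per layer: 103636.4 / 3020 → 34.3167 s.
Per-layer time: 34.3167 + 4.2 → 38.5167 s.
Build time = 2409 × 38.5167 = 92786.7303 s = 25.77 hours.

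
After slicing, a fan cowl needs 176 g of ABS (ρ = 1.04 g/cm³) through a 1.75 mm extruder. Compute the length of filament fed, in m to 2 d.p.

70.36 m

Extruded volume: 176/1.04 = 169.2308 cm³ (169230.8 mm³).
A = π r² = π × 0.875² = 2.4053 mm².
L = V/A = 169230.8/2.4053 = 70357.46 mm → 70.36 m.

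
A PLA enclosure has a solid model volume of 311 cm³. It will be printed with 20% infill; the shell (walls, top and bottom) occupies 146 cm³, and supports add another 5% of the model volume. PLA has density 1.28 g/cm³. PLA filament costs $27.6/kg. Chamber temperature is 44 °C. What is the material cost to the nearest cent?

$6.87

Volume inside the shell = 311 − 146 = 165 cm³.
Infill deposited = 0.20 × 165 = 33 cm³.
Support = 0.05 × 311, so 15.55 cm³.
Total printed volume = 146 + 33 + 15.55, so 194.55 cm³.
Mass: 194.55 × 1.28 → 249.024 g.
At $27.6/kg: 249.024/1000 × 27.6 = $6.87.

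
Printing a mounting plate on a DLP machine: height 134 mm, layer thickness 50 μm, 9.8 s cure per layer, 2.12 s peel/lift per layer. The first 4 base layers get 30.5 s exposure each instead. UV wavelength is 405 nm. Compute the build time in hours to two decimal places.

Number of layers: 134 / 0.05 → 2680 (rounded up).
Burn-in layers = 4 × (30.5 + 2.12) = 130.48 s.
Normal layers = 2676 × (9.8 + 2.12) = 31897.92 s.
Total = 130.48 + 31897.92 = 32028.4 s = 8.90 hours.

8.90 hours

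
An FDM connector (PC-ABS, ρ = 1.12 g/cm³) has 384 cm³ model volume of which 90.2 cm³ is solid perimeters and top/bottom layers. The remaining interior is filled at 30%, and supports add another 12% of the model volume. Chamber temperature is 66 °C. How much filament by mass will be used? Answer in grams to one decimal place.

Volume inside the shell = 384 − 90.2 = 293.8 cm³.
Deposited infill: 0.30 × 293.8 → 88.14 cm³.
Support = 0.12 × 384, so 46.08 cm³.
Total extruded = 90.2 + 88.14 + 46.08 = 224.42 cm³.
Mass = 224.42 × 1.12, so 251.3504 g.

251.4 g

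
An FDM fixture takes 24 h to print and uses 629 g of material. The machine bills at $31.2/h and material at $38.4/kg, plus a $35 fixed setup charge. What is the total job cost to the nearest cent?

Time charge = 31.2 × 24, so $748.80.
Material cost = 38.4 × 629/1000 = $24.1536.
Total = 748.80 + 24.1536 + 35 = 807.9536 ≈ $807.95.

$807.95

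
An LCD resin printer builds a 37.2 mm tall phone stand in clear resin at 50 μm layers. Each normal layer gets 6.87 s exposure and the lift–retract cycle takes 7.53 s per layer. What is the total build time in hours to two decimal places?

Layers = ⌈37.2/0.05⌉ = 744.
Each layer takes = 6.87 + 7.53 = 14.4 s.
Total = 744 × 14.4 = 10713.6 s = 2.98 hours.

2.98 hours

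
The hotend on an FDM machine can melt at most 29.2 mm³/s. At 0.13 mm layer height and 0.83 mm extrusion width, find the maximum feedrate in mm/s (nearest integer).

271 mm/s

Extrusion cross-section: 0.13 × 0.83 → 0.1079 mm².
v_max = Q/A = 29.2/0.1079 = 270.62 mm/s → 271 mm/s.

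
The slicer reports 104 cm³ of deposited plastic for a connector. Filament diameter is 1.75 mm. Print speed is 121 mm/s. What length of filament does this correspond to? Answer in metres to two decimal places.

43.24 m

Cross-section of 1.75 mm filament: π·(1.75/2)² = 2.4053 mm².
L = 104000 mm³ / 2.4053 mm² = 43237.85 mm, i.e. 43.24 m.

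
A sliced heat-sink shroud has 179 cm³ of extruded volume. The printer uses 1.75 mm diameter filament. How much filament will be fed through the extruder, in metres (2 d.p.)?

Cross-section of 1.75 mm filament: π·(1.75/2)² = 2.4053 mm².
Length = 179 cm³ / 2.4053 mm² = 179000 / 2.4053 = 74418.99 mm = 74.42 m.

74.42 m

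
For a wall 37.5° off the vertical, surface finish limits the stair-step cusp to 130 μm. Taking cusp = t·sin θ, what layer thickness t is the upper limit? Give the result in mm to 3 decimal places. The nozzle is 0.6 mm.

Layer height = cusp / sin(37.5°) = 0.13 / 0.6088 = 0.214 mm.

0.214 mm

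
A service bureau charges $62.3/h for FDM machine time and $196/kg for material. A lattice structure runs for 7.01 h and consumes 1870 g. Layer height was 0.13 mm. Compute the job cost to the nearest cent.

$803.24

Time charge = 62.3 × 7.01, so $436.723.
Material charge: 196 × 1870/1000 → $366.52.
Job cost: 436.723 + 366.52 = 803.243 ≈ $803.24.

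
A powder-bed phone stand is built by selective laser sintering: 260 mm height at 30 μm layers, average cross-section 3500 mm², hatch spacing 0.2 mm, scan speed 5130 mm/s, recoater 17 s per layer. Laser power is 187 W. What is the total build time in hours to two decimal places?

Layer count = ceil(260 / 0.03) = 8667.
Per-layer scan distance = 3500 / 0.2, so 17500 mm.
Laser time per layer: 17500 / 5130 → 3.4113 s.
Time per layer = 3.4113 + 17, so 20.4113 s.
Total: 8667 × 20.4113 s = 176904.7371 s → 49.14 hours.

49.14 hours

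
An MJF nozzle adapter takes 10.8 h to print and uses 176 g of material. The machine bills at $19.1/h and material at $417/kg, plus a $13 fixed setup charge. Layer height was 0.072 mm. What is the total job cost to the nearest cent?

Machine-time cost: 19.1 × 10.8 → $206.28.
Feedstock cost: 417 × 176/1000 → $73.392.
Total = 206.28 + 73.392 + 13 = 292.672 ≈ $292.67.

$292.67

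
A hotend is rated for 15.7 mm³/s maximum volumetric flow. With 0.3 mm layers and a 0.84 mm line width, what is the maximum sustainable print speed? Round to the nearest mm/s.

Bead cross-section = 0.3 × 0.84 = 0.252 mm².
Max speed = 15.7 / 0.252 = 62.30 ≈ 62 mm/s.

62 mm/s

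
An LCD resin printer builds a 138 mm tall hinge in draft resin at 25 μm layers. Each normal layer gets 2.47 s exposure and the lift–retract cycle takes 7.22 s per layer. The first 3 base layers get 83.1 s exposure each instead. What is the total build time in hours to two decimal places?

14.93 hours

Number of layers: 138 / 0.025 → 5520 (rounded up).
Base layers = 3 × (83.1 + 7.22), so 270.96 s.
Regular layers: 5517 × (2.47 + 7.22) → 53459.73 s.
Sum: 270.96 + 53459.73 = 53730.69 s → 14.93 hours.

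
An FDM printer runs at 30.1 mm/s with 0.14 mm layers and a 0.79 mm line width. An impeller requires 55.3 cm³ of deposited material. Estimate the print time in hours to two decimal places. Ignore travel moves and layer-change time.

4.61 hours

Extrusion cross-section: 0.14 × 0.79 → 0.1106 mm².
Total extruded path = 55300/0.1106 = 500000 mm.
Print-move time = 500000 / 30.1 = 16611.3 s.
Converting: 16611.3 s = 4.61 hours.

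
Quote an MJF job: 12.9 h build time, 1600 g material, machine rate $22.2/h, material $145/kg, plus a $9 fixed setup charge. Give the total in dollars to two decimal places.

$527.38

Time charge = 22.2 × 12.9 = $286.38.
Material cost: 145 × 1600/1000 → $232.00.
Adding setup: 286.38 + 232.00 + 9 → $527.38.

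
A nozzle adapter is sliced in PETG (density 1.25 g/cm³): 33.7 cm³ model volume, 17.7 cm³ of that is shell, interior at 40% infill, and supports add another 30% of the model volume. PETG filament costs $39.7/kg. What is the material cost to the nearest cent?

$1.70

Volume inside the shell = 33.7 − 17.7 = 16 cm³.
Infill volume = 0.40 × 16 = 6.4 cm³.
Support: 0.30 × 33.7 → 10.11 cm³.
Total extruded: 17.7 + 6.4 + 10.11 → 34.21 cm³.
Mass: 34.21 × 1.25 → 42.7625 g.
Cost = 42.7625 g / 1000 × $39.7/kg = $1.70.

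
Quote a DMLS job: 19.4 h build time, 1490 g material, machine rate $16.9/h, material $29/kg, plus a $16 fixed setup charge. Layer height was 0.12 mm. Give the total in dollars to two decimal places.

Time charge = 16.9 × 19.4 = $327.86.
Material cost = 29 × 1490/1000, so $43.21.
Total = 327.86 + 43.21 + 16 = $387.07.

$387.07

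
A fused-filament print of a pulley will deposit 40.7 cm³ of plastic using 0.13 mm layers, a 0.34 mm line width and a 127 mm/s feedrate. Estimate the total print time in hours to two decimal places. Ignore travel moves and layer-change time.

2.01 hours

Bead cross-section = 0.13 × 0.34 = 0.0442 mm².
Total extruded path = 40700/0.0442 = 920814.5 mm.
Time extruding = 920814.5 / 127 = 7250.5 s.
7250.5 s = 2.01 hours.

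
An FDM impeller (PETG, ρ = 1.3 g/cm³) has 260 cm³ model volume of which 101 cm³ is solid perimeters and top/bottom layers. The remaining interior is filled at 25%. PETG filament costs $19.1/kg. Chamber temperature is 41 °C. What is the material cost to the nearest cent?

$3.49

Volume inside the shell: 260 − 101 → 159 cm³.
Infill volume = 0.25 × 159 = 39.75 cm³.
Total printed volume = 101 + 39.75, so 140.75 cm³.
Mass: 140.75 × 1.3 → 182.975 g.
At $19.1/kg: 182.975/1000 × 19.1 = $3.49.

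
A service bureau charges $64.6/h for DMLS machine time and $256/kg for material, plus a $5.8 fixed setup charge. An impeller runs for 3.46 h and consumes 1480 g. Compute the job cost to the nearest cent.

$608.20

Machine-time cost = 64.6 × 3.46, so $223.516.
Material cost = 256 × 1480/1000 = $378.88.
Adding setup: 223.516 + 378.88 + 5.8 → 608.196 ≈ $608.20.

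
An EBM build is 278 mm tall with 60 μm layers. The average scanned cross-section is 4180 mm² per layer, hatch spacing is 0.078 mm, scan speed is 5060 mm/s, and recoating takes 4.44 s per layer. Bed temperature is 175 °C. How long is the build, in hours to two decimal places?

Layers = ⌈278/0.06⌉ = 4634.
Per-layer scan distance = 4180 / 0.078 = 53589.7 mm.
Per-layer scan time = 53589.7 / 5060 = 10.5908 s.
Time per layer = 10.5908 + 4.44 = 15.0308 s.
Build time = 4634 × 15.0308 = 69652.7272 s = 19.35 hours.

19.35 hours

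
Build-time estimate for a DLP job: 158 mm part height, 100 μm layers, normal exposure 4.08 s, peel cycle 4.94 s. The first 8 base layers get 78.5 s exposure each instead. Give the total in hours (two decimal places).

4.12 hours

Layers = ⌈158/0.1⌉ = 1580.
Burn-in layers = 8 × (78.5 + 4.94) = 667.52 s.
Normal layers = 1572 × (4.08 + 4.94), so 14179.44 s.
Sum: 667.52 + 14179.44 = 14846.96 s → 4.12 hours.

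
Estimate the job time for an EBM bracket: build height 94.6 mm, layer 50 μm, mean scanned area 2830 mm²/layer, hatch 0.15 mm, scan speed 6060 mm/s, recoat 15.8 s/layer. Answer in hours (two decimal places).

Layer count = ceil(94.6 / 0.05) = 1892.
Scan path per layer = 2830 / 0.15 = 18866.7 mm.
Beam time per layer = 18866.7 / 6060 = 3.1133 s.
Layer cycle = 3.1133 + 15.8 = 18.9133 s.
1892 layers × 18.9133 s/layer = 35783.9636 s, i.e. 9.94 hours.

9.94 hours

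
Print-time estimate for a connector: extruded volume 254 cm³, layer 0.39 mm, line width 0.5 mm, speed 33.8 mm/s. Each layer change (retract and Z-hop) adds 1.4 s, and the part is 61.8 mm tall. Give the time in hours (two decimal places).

10.77 hours

Bead cross-section = 0.39 × 0.5 = 0.195 mm².
Toolpath length = 254 cm³ / 0.195 mm² = 254000 / 0.195 = 1302564.1 mm.
Print-move time = 1302564.1 / 33.8, so 38537.4 s.
Layer count = ceil(61.8 / 0.39) = 159.
Z-hop total = 159 × 1.4 = 222.6 s.
Altogether 38537.4 + 222.6 = 38760 s, i.e. 10.77 hours.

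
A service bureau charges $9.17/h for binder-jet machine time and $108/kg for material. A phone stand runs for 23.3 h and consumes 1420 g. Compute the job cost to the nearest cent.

Time charge = 9.17 × 23.3, so $213.661.
Material cost = 108 × 1420/1000 = $153.36.
Total = 213.661 + 153.36 = 367.021 ≈ $367.02.

$367.02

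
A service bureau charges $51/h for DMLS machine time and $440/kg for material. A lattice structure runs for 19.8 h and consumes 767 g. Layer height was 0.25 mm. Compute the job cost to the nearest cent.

$1347.28

Time charge = 51 × 19.8 = $1009.80.
Feedstock cost: 440 × 767/1000 → $337.48.
Job cost: 1009.80 + 337.48 = $1347.28.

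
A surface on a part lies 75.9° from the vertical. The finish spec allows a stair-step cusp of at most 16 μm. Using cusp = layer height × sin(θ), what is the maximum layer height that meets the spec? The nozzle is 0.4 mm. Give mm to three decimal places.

0.016 mm

sin(75.9°) = 0.9699; t_max = 0.016/0.9699 = 0.016 mm.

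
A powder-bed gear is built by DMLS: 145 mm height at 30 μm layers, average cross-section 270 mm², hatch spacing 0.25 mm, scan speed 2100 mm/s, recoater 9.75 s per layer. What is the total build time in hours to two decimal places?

Layers = ⌈145/0.03⌉ = 4834.
Hatch length per layer = 270 / 0.25 = 1080 mm.
Per-layer scan time = 1080 / 2100, so 0.5143 s.
Per-layer time: 0.5143 + 9.75 → 10.2643 s.
Total: 4834 × 10.2643 s = 49617.6262 s → 13.78 hours.

13.78 hours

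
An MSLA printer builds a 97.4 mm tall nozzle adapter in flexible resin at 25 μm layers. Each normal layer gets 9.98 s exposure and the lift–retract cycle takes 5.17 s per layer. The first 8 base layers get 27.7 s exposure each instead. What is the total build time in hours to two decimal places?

Number of layers: 97.4 / 0.025 → 3896 (rounded up).
Burn-in layers = 8 × (27.7 + 5.17) = 262.96 s.
Remaining layers = 3888 × (9.98 + 5.17), so 58903.2 s.
Sum: 262.96 + 58903.2 = 59166.16 s → 16.44 hours.

16.44 hours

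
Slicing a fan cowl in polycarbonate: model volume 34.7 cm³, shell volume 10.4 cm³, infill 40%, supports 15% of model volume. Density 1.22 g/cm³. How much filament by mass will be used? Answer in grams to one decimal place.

Interior volume = 34.7 − 10.4 = 24.3 cm³.
Infill deposited: 0.40 × 24.3 → 9.72 cm³.
Support = 0.15 × 34.7, so 5.205 cm³.
Deposited volume = 10.4 + 9.72 + 5.205 = 25.325 cm³.
Mass = 25.325 × 1.22 = 30.8965 g.

30.9 g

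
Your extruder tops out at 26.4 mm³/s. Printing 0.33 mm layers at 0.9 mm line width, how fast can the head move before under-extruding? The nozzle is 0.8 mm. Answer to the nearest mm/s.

A: 0.33 × 0.9 → 0.297 mm².
v_max = Q/A = 26.4/0.297 = 88.89 mm/s → 89 mm/s.

89 mm/s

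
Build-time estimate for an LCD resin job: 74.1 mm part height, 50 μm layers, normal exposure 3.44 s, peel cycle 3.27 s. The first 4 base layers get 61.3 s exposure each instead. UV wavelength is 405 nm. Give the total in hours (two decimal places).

Layers = ⌈74.1/0.05⌉ = 1482.
Burn-in layers = 4 × (61.3 + 3.27) = 258.28 s.
Remaining layers = 1478 × (3.44 + 3.27) = 9917.38 s.
Total = 258.28 + 9917.38 = 10175.66 s = 2.83 hours.

2.83 hours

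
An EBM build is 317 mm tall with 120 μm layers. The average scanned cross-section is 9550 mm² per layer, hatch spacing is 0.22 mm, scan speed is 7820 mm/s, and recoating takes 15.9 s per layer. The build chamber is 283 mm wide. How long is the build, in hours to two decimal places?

Layer count = ceil(317 / 0.12) = 2642.
Scan path per layer = 9550 / 0.22 = 43409.1 mm.
Beam time per layer = 43409.1 / 7820 = 5.551 s.
Per-layer time: 5.551 + 15.9 → 21.451 s.
2642 layers × 21.451 s/layer = 56673.542 s, i.e. 15.74 hours.

15.74 hours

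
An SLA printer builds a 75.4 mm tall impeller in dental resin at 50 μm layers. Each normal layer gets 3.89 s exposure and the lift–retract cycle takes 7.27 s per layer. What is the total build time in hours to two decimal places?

4.67 hours

Number of layers: 75.4 / 0.05 → 1508 (rounded up).
Per-layer time = 3.89 + 7.27, so 11.16 s.
Build time: 1508 × 11.16 s = 16829.28 s, i.e. 4.67 hours.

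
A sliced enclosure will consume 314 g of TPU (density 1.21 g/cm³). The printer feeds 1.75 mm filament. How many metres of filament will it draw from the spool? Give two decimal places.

Volume = 314 g / 1.21 g·cm⁻³ = 259.5041 cm³ = 259504.1 mm³.
A = π r² = π × 0.875² = 2.4053 mm².
Length = 259504.1 / 2.4053 = 107888.45 mm = 107.89 m.

107.89 m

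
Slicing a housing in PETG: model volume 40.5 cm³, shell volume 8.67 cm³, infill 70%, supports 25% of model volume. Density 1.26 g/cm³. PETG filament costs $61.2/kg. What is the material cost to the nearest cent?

Volume inside the shell = 40.5 − 8.67 = 31.83 cm³.
Infill volume = 0.70 × 31.83 = 22.281 cm³.
Support = 0.25 × 40.5 = 10.125 cm³.
Deposited volume = 8.67 + 22.281 + 10.125 = 41.076 cm³.
Mass = 41.076 × 1.26 = 51.75576 g.
At $61.2/kg: 51.75576/1000 × 61.2 = $3.17.

$3.17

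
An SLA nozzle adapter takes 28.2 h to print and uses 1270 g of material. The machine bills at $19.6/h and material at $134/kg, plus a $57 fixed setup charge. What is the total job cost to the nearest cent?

$779.90

Machine-time cost = 19.6 × 28.2 = $552.72.
Material cost: 134 × 1270/1000 → $170.18.
Total = 552.72 + 170.18 + 57 = $779.90.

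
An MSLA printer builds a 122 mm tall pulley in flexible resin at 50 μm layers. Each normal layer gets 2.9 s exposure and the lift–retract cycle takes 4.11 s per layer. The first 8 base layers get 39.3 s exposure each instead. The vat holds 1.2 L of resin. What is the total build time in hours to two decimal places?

Layers = ⌈122/0.05⌉ = 2440.
Bottom layers = 8 × (39.3 + 4.11) = 347.28 s.
Regular layers = 2432 × (2.9 + 4.11), so 17048.32 s.
Sum: 347.28 + 17048.32 = 17395.6 s → 4.83 hours.

4.83 hours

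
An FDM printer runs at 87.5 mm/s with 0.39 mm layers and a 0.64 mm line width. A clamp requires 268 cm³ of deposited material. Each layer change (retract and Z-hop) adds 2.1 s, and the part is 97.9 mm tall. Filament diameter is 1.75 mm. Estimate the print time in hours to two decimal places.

Bead cross-section: 0.39 × 0.64 → 0.2496 mm².
Path length: 268000 mm³ / 0.2496 mm² → 1073717.9 mm.
Print-move time: 1073717.9 / 87.5 → 12271.1 s.
Number of layers: 97.9 / 0.39 → 252 (rounded up).
Non-print overhead = 252 × 2.1, so 529.2 s.
Altogether 12271.1 + 529.2 = 12800.3 s, i.e. 3.56 hours.

3.56 hours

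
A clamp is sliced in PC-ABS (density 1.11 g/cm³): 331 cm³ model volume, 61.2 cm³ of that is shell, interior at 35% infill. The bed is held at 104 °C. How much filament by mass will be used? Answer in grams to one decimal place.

Infill region = 331 − 61.2 = 269.8 cm³.
Infill volume = 0.35 × 269.8 = 94.43 cm³.
Total extruded = 61.2 + 94.43, so 155.63 cm³.
Mass = 155.63 × 1.11, so 172.7493 g.

172.7 g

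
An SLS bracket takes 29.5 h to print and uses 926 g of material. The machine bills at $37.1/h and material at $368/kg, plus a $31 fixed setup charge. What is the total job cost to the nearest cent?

$1466.22

Time charge = 37.1 × 29.5, so $1094.45.
Feedstock cost = 368 × 926/1000, so $340.768.
Adding setup: 1094.45 + 340.768 + 31 → 1466.218 ≈ $1466.22.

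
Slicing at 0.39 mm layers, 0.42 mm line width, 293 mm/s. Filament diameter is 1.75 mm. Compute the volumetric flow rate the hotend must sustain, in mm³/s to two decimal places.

47.99

Bead cross-section = 0.39 × 0.42 = 0.1638 mm².
Volumetric flow = 293 × 0.1638 = 47.99 mm³/s.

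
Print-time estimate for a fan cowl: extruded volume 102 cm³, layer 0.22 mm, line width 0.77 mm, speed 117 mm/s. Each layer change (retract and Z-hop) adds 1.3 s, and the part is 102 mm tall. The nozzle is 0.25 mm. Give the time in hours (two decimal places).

Bead cross-section = 0.22 × 0.77, so 0.1694 mm².
Toolpath length = 102 cm³ / 0.1694 mm² = 102000 / 0.1694 = 602125.1 mm.
Extrusion time: 602125.1 / 117 → 5146.4 s.
Number of layers: 102 / 0.22 → 464 (rounded up).
Layer-change overhead = 464 × 1.3, so 603.2 s.
Total = 5146.4 + 603.2 = 5749.6 s = 1.60 hours.

1.60 hours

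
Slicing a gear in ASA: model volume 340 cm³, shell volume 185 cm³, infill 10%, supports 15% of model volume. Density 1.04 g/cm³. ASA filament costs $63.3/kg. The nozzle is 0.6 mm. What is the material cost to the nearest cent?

$16.56

Interior volume = 340 − 185 = 155 cm³.
Deposited infill = 0.10 × 155 = 15.5 cm³.
Support: 0.15 × 340 → 51 cm³.
Deposited volume = 185 + 15.5 + 51 = 251.5 cm³.
Mass: 251.5 × 1.04 → 261.56 g.
Cost = 261.56 g / 1000 × $63.3/kg = $16.56.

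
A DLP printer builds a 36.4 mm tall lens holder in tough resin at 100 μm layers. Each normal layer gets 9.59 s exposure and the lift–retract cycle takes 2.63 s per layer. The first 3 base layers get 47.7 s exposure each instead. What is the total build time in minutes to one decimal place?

Number of layers: 36.4 / 0.1 → 364 (rounded up).
Base layers: 3 × (47.7 + 2.63) → 150.99 s.
Regular layers = 361 × (9.59 + 2.63), so 4411.42 s.
Total = 150.99 + 4411.42 = 4562.41 s = 76.0 minutes.

76.0 minutes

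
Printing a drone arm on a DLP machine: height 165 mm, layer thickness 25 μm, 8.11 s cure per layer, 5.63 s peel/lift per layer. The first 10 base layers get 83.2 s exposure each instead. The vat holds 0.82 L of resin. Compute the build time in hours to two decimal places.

Number of layers: 165 / 0.025 → 6600 (rounded up).
Bottom layers: 10 × (83.2 + 5.63) → 888.3 s.
Remaining layers = 6590 × (8.11 + 5.63), so 90546.6 s.
Total = 888.3 + 90546.6 = 91434.9 s = 25.40 hours.

25.40 hours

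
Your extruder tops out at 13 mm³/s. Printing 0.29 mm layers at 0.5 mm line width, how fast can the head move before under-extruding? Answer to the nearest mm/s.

90 mm/s

Bead cross-section = 0.29 × 0.5, so 0.145 mm².
Max speed = 13 / 0.145 = 89.66 ≈ 90 mm/s.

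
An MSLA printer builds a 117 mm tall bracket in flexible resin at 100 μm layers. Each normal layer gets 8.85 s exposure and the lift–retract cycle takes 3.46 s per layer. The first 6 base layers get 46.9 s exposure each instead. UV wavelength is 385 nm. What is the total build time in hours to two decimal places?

Number of layers: 117 / 0.1 → 1170 (rounded up).
Burn-in layers = 6 × (46.9 + 3.46), so 302.16 s.
Remaining layers = 1164 × (8.85 + 3.46) = 14328.84 s.
Sum: 302.16 + 14328.84 = 14631 s → 4.06 hours.

4.06 hours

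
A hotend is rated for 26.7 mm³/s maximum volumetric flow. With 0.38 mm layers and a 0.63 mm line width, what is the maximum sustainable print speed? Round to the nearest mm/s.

112 mm/s

Bead cross-section = 0.38 × 0.63, so 0.2394 mm².
v_max = Q/A = 26.7/0.2394 = 111.53 mm/s → 112 mm/s.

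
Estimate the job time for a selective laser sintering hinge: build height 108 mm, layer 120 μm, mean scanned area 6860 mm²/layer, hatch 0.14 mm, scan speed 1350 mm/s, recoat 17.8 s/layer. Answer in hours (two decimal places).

Layer count = ceil(108 / 0.12) = 900.
Scan path per layer = 6860 / 0.14, so 49000 mm.
Per-layer scan time: 49000 / 1350 → 36.2963 s.
Layer cycle = 36.2963 + 17.8, so 54.0963 s.
Total: 900 × 54.0963 s = 48686.67 s → 13.52 hours.

13.52 hours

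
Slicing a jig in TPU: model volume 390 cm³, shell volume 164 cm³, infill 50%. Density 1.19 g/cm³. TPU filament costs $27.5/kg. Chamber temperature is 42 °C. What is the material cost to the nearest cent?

$9.06

Interior volume: 390 − 164 → 226 cm³.
Infill deposited = 0.50 × 226, so 113 cm³.
Deposited volume = 164 + 113, so 277 cm³.
Mass: 277 × 1.19 → 329.63 g.
At $27.5/kg: 329.63/1000 × 27.5 = $9.06.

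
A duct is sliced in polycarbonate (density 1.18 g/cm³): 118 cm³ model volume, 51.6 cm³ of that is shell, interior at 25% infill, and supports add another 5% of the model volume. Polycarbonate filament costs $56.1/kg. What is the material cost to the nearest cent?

Volume inside the shell: 118 − 51.6 → 66.4 cm³.
Infill volume: 0.25 × 66.4 → 16.6 cm³.
Support = 0.05 × 118 = 5.9 cm³.
Total extruded = 51.6 + 16.6 + 5.9, so 74.1 cm³.
Mass = 74.1 × 1.18 = 87.438 g.
Cost = 87.438 g / 1000 × $56.1/kg = $4.91.

$4.91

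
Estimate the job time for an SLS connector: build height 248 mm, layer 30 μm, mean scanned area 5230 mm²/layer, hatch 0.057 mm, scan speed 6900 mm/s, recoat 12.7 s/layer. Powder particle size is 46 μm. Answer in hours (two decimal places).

59.70 hours

Layer count = ceil(248 / 0.03) = 8267.
Scan path per layer = 5230 / 0.057 = 91754.4 mm.
Scan time per layer: 91754.4 / 6900 → 13.2977 s.
Per-layer time: 13.2977 + 12.7 → 25.9977 s.
Build time = 8267 × 25.9977 = 214922.9859 s = 59.70 hours.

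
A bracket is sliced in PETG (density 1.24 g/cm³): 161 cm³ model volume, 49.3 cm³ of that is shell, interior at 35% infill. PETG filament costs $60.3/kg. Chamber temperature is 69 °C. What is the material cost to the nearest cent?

Interior volume = 161 − 49.3 = 111.7 cm³.
Infill deposited = 0.35 × 111.7 = 39.095 cm³.
Total printed volume: 49.3 + 39.095 → 88.395 cm³.
Mass: 88.395 × 1.24 → 109.6098 g.
Cost = 109.6098 g / 1000 × $60.3/kg = $6.61.

$6.61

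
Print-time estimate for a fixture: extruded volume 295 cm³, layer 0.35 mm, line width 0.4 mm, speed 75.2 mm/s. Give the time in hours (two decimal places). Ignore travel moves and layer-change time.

Bead cross-section: 0.35 × 0.4 → 0.14 mm².
Toolpath length = 295 cm³ / 0.14 mm² = 295000 / 0.14 = 2107142.9 mm.
Time extruding: 2107142.9 / 75.2 → 28020.5 s.
In the requested units: 28020.5 s = 7.78 hours.

7.78 hours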